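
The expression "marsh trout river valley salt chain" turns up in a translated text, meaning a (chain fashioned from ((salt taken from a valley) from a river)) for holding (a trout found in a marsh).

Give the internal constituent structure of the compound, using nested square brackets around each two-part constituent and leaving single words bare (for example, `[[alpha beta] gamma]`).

[[marsh trout] [[river [valley salt]] chain]]

Overall it is a kind of chain (specifically "river valley salt chain"); the modifier is "marsh trout".
Within "marsh trout", the head is "trout" and the modifier is "marsh".
Within "river valley salt chain", the head is "chain" and the modifier is "river valley salt".
Within "river valley salt", the head is "salt" (specifically "valley salt") and the modifier is "river".
Within "valley salt", the head is "salt" and the modifier is "valley".
Putting it together: [[marsh trout] [[river [valley salt]] chain]].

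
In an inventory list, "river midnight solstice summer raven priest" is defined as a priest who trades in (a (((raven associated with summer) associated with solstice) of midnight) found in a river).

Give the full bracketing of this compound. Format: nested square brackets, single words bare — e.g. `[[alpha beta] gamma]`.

Whole compound: head "priest", modifier "river midnight solstice summer raven".
Within "river midnight solstice summer raven", the head is "raven" (specifically "midnight solstice summer raven") and the modifier is "river".
Within "midnight solstice summer raven", the head is "raven" (specifically "solstice summer raven") and the modifier is "midnight".
Within "solstice summer raven", the head is "raven" (specifically "summer raven") and the modifier is "solstice".
Within "summer raven", the head is "raven" and the modifier is "summer".
Putting it together: [[river [midnight [solstice [summer raven]]]] priest].

[[river [midnight [solstice [summer raven]]]] priest]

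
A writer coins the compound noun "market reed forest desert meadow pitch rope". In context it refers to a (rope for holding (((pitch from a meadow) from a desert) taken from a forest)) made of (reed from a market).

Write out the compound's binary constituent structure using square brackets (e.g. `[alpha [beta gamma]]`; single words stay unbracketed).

Overall it is a kind of rope (specifically "forest desert meadow pitch rope"); the modifier is "market reed".
"market reed" → head "reed", modifier "market".
"forest desert meadow pitch rope" → head "rope", modifier "forest desert meadow pitch".
"forest desert meadow pitch" → head "pitch" (specifically "desert meadow pitch"), modifier "forest".
"desert meadow pitch" → head "pitch" (specifically "meadow pitch"), modifier "desert".
"meadow pitch" → head "pitch", modifier "meadow".
So the structure is [[market reed] [[forest [desert [meadow pitch]]] rope]].

[[market reed] [[forest [desert [meadow pitch]]] rope]]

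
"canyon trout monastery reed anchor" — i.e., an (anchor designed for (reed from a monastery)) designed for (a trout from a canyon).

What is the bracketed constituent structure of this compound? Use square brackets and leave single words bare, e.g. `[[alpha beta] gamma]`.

[[canyon trout] [[monastery reed] anchor]]

At the top level: head "anchor" (specifically "monastery reed anchor"); modifier "canyon trout".
Inside "canyon trout": head "trout", modifier "canyon".
Inside "monastery reed anchor": head "anchor", modifier "monastery reed".
Inside "monastery reed": head "reed", modifier "monastery".
So the structure is [[canyon trout] [[monastery reed] anchor]].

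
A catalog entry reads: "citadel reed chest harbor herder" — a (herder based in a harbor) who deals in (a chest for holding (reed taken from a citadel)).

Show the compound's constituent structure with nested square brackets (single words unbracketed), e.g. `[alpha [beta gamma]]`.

[[[citadel reed] chest] [harbor herder]]

Overall it is a kind of herder (specifically "harbor herder"); the modifier is "citadel reed chest".
Inside "citadel reed chest": head "chest", modifier "citadel reed".
Inside "citadel reed": head "reed", modifier "citadel".
Inside "harbor herder": head "herder", modifier "harbor".
Putting it together: [[[citadel reed] chest] [harbor herder]].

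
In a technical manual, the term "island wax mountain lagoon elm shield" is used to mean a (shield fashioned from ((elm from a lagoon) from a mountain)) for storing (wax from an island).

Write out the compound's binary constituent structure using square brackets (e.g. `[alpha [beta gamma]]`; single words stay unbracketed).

[[island wax] [[mountain [lagoon elm]] shield]]

The outermost head in the paraphrase is "shield" (specifically "mountain lagoon elm shield"), modified by "island wax".
Inside "island wax": head "wax", modifier "island".
Inside "mountain lagoon elm shield": head "shield", modifier "mountain lagoon elm".
Inside "mountain lagoon elm": head "elm" (specifically "lagoon elm"), modifier "mountain".
Inside "lagoon elm": head "elm", modifier "lagoon".
Assembled: [[island wax] [[mountain [lagoon elm]] shield]].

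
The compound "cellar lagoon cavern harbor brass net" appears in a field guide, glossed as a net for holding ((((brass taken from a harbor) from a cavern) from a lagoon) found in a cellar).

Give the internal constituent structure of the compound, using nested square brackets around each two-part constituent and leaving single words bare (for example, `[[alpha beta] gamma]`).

[[cellar [lagoon [cavern [harbor brass]]]] net]

The outermost head in the paraphrase is "net", modified by "cellar lagoon cavern harbor brass".
"cellar lagoon cavern harbor brass" → head "brass" (specifically "lagoon cavern harbor brass"), modifier "cellar".
"lagoon cavern harbor brass" → head "brass" (specifically "cavern harbor brass"), modifier "lagoon".
"cavern harbor brass" → head "brass" (specifically "harbor brass"), modifier "cavern".
"harbor brass" → head "brass", modifier "harbor".
Assembled: [[cellar [lagoon [cavern [harbor brass]]]] net].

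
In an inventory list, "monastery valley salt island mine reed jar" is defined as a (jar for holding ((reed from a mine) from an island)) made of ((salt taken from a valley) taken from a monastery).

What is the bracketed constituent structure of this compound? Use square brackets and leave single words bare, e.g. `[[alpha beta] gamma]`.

The outermost head in the paraphrase is "jar" (specifically "island mine reed jar"), modified by "monastery valley salt".
Within "monastery valley salt", the head is "salt" (specifically "valley salt") and the modifier is "monastery".
Within "valley salt", the head is "salt" and the modifier is "valley".
Within "island mine reed jar", the head is "jar" and the modifier is "island mine reed".
Within "island mine reed", the head is "reed" (specifically "mine reed") and the modifier is "island".
Within "mine reed", the head is "reed" and the modifier is "mine".
So the structure is [[monastery [valley salt]] [[island [mine reed]] jar]].

[[monastery [valley salt]] [[island [mine reed]] jar]]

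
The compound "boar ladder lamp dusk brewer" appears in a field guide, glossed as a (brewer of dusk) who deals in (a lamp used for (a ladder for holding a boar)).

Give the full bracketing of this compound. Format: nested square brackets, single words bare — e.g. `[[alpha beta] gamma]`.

[[[boar ladder] lamp] [dusk brewer]]

The outermost head in the paraphrase is "brewer" (specifically "dusk brewer"), modified by "boar ladder lamp".
"boar ladder lamp" → head "lamp", modifier "boar ladder".
"boar ladder" → head "ladder", modifier "boar".
"dusk brewer" → head "brewer", modifier "dusk".
Assembled: [[[boar ladder] lamp] [dusk brewer]].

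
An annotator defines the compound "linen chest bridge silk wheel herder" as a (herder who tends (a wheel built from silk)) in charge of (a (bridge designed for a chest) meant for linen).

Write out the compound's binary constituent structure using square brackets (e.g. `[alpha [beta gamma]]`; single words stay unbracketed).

[[linen [chest bridge]] [[silk wheel] herder]]

Overall it is a kind of herder (specifically "silk wheel herder"); the modifier is "linen chest bridge".
Within "linen chest bridge", the head is "bridge" (specifically "chest bridge") and the modifier is "linen".
Within "chest bridge", the head is "bridge" and the modifier is "chest".
Within "silk wheel herder", the head is "herder" and the modifier is "silk wheel".
Within "silk wheel", the head is "wheel" and the modifier is "silk".
Assembled: [[linen [chest bridge]] [[silk wheel] herder]].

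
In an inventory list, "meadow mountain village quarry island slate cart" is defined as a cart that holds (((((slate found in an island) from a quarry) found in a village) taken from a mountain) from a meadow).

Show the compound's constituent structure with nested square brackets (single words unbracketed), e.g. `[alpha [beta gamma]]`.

[[meadow [mountain [village [quarry [island slate]]]]] cart]

At the top level: head "cart"; modifier "meadow mountain village quarry island slate".
"meadow mountain village quarry island slate" → head "slate" (specifically "mountain village quarry island slate"), modifier "meadow".
"mountain village quarry island slate" → head "slate" (specifically "village quarry island slate"), modifier "mountain".
"village quarry island slate" → head "slate" (specifically "quarry island slate"), modifier "village".
"quarry island slate" → head "slate" (specifically "island slate"), modifier "quarry".
"island slate" → head "slate", modifier "island".
Assembled: [[meadow [mountain [village [quarry [island slate]]]]] cart].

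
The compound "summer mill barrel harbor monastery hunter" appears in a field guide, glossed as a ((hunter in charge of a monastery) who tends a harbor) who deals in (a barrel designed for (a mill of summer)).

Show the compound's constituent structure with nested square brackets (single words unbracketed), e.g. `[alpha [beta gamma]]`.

[[[summer mill] barrel] [harbor [monastery hunter]]]

Overall it is a kind of hunter (specifically "harbor monastery hunter"); the modifier is "summer mill barrel".
Within "summer mill barrel", the head is "barrel" and the modifier is "summer mill".
Within "summer mill", the head is "mill" and the modifier is "summer".
Within "harbor monastery hunter", the head is "hunter" (specifically "monastery hunter") and the modifier is "harbor".
Within "monastery hunter", the head is "hunter" and the modifier is "monastery".
Putting it together: [[[summer mill] barrel] [harbor [monastery hunter]]].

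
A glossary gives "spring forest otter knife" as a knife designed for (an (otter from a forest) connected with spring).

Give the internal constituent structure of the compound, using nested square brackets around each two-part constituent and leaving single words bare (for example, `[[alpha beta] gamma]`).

[[spring [forest otter]] knife]

The outermost head in the paraphrase is "knife", modified by "spring forest otter".
Inside "spring forest otter": head "otter" (specifically "forest otter"), modifier "spring".
Inside "forest otter": head "otter", modifier "forest".
So the structure is [[spring [forest otter]] knife].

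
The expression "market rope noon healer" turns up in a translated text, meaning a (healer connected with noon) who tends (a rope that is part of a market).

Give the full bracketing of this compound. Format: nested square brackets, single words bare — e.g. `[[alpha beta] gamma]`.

The outermost head in the paraphrase is "healer" (specifically "noon healer"), modified by "market rope".
Within "market rope", the head is "rope" and the modifier is "market".
Within "noon healer", the head is "healer" and the modifier is "noon".
So the structure is [[market rope] [noon healer]].

[[market rope] [noon healer]]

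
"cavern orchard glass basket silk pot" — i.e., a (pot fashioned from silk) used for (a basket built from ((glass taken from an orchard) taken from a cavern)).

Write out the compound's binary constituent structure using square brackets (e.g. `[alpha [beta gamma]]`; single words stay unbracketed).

[[[cavern [orchard glass]] basket] [silk pot]]

Whole compound: head "pot" (specifically "silk pot"), modifier "cavern orchard glass basket".
"cavern orchard glass basket" → head "basket", modifier "cavern orchard glass".
"cavern orchard glass" → head "glass" (specifically "orchard glass"), modifier "cavern".
"orchard glass" → head "glass", modifier "orchard".
"silk pot" → head "pot", modifier "silk".
Assembled: [[[cavern [orchard glass]] basket] [silk pot]].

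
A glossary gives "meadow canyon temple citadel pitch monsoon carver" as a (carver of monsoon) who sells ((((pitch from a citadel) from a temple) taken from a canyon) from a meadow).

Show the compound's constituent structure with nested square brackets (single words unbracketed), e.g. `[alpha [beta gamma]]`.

At the top level: head "carver" (specifically "monsoon carver"); modifier "meadow canyon temple citadel pitch".
Inside "meadow canyon temple citadel pitch": head "pitch" (specifically "canyon temple citadel pitch"), modifier "meadow".
Inside "canyon temple citadel pitch": head "pitch" (specifically "temple citadel pitch"), modifier "canyon".
Inside "temple citadel pitch": head "pitch" (specifically "citadel pitch"), modifier "temple".
Inside "citadel pitch": head "pitch", modifier "citadel".
Inside "monsoon carver": head "carver", modifier "monsoon".
Assembled: [[meadow [canyon [temple [citadel pitch]]]] [monsoon carver]].

[[meadow [canyon [temple [citadel pitch]]]] [monsoon carver]]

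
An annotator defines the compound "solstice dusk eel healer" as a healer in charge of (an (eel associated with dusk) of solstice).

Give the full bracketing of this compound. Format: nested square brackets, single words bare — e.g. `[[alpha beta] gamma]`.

Overall it is a kind of healer; the modifier is "solstice dusk eel".
Within "solstice dusk eel", the head is "eel" (specifically "dusk eel") and the modifier is "solstice".
Within "dusk eel", the head is "eel" and the modifier is "dusk".
Putting it together: [[solstice [dusk eel]] healer].

[[solstice [dusk eel]] healer]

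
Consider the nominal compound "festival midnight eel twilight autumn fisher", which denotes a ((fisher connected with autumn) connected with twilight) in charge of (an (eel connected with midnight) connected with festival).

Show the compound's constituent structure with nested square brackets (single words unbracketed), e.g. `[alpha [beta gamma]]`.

[[festival [midnight eel]] [twilight [autumn fisher]]]

At the top level: head "fisher" (specifically "twilight autumn fisher"); modifier "festival midnight eel".
"festival midnight eel" → head "eel" (specifically "midnight eel"), modifier "festival".
"midnight eel" → head "eel", modifier "midnight".
"twilight autumn fisher" → head "fisher" (specifically "autumn fisher"), modifier "twilight".
"autumn fisher" → head "fisher", modifier "autumn".
So the structure is [[festival [midnight eel]] [twilight [autumn fisher]]].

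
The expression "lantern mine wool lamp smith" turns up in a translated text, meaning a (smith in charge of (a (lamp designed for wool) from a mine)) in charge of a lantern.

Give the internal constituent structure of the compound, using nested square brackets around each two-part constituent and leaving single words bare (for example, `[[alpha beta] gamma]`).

[lantern [[mine [wool lamp]] smith]]

Overall it is a kind of smith (specifically "mine wool lamp smith"); the modifier is "lantern".
"mine wool lamp smith" → head "smith", modifier "mine wool lamp".
"mine wool lamp" → head "lamp" (specifically "wool lamp"), modifier "mine".
"wool lamp" → head "lamp", modifier "wool".
Assembled: [lantern [[mine [wool lamp]] smith]].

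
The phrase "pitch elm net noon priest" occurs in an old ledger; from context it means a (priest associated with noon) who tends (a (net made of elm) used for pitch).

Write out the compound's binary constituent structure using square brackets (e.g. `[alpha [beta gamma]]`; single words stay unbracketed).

Whole compound: head "priest" (specifically "noon priest"), modifier "pitch elm net".
Within "pitch elm net", the head is "net" (specifically "elm net") and the modifier is "pitch".
Within "elm net", the head is "net" and the modifier is "elm".
Within "noon priest", the head is "priest" and the modifier is "noon".
Putting it together: [[pitch [elm net]] [noon priest]].

[[pitch [elm net]] [noon priest]]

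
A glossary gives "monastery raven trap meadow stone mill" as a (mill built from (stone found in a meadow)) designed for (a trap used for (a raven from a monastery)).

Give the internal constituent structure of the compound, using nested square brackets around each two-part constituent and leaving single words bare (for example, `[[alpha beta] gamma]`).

The outermost head in the paraphrase is "mill" (specifically "meadow stone mill"), modified by "monastery raven trap".
"monastery raven trap" → head "trap", modifier "monastery raven".
"monastery raven" → head "raven", modifier "monastery".
"meadow stone mill" → head "mill", modifier "meadow stone".
"meadow stone" → head "stone", modifier "meadow".
Putting it together: [[[monastery raven] trap] [[meadow stone] mill]].

[[[monastery raven] trap] [[meadow stone] mill]]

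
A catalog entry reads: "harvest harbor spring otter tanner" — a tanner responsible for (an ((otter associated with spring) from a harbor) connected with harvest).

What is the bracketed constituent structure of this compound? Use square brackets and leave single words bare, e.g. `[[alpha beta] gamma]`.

[[harvest [harbor [spring otter]]] tanner]

At the top level: head "tanner"; modifier "harvest harbor spring otter".
"harvest harbor spring otter" → head "otter" (specifically "harbor spring otter"), modifier "harvest".
"harbor spring otter" → head "otter" (specifically "spring otter"), modifier "harbor".
"spring otter" → head "otter", modifier "spring".
Assembled: [[harvest [harbor [spring otter]]] tanner].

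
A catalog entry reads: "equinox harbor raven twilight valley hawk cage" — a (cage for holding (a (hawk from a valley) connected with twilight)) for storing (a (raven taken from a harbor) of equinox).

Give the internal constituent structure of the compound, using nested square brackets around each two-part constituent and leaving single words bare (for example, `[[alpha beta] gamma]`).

[[equinox [harbor raven]] [[twilight [valley hawk]] cage]]

The outermost head in the paraphrase is "cage" (specifically "twilight valley hawk cage"), modified by "equinox harbor raven".
"equinox harbor raven" → head "raven" (specifically "harbor raven"), modifier "equinox".
"harbor raven" → head "raven", modifier "harbor".
"twilight valley hawk cage" → head "cage", modifier "twilight valley hawk".
"twilight valley hawk" → head "hawk" (specifically "valley hawk"), modifier "twilight".
"valley hawk" → head "hawk", modifier "valley".
So the structure is [[equinox [harbor raven]] [[twilight [valley hawk]] cage]].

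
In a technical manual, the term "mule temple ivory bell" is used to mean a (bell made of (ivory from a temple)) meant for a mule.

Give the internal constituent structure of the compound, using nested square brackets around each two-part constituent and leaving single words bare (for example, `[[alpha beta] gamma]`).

[mule [[temple ivory] bell]]

Overall it is a kind of bell (specifically "temple ivory bell"); the modifier is "mule".
"temple ivory bell" → head "bell", modifier "temple ivory".
"temple ivory" → head "ivory", modifier "temple".
Assembled: [mule [[temple ivory] bell]].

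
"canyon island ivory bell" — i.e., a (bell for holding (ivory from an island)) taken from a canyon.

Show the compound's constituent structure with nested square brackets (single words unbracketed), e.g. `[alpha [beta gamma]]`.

[canyon [[island ivory] bell]]

Whole compound: head "bell" (specifically "island ivory bell"), modifier "canyon".
"island ivory bell" → head "bell", modifier "island ivory".
"island ivory" → head "ivory", modifier "island".
Assembled: [canyon [[island ivory] bell]].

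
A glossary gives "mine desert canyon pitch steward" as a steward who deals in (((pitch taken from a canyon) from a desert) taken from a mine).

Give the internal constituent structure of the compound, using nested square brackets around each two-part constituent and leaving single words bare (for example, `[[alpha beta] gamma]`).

[[mine [desert [canyon pitch]]] steward]

The outermost head in the paraphrase is "steward", modified by "mine desert canyon pitch".
Within "mine desert canyon pitch", the head is "pitch" (specifically "desert canyon pitch") and the modifier is "mine".
Within "desert canyon pitch", the head is "pitch" (specifically "canyon pitch") and the modifier is "desert".
Within "canyon pitch", the head is "pitch" and the modifier is "canyon".
Assembled: [[mine [desert [canyon pitch]]] steward].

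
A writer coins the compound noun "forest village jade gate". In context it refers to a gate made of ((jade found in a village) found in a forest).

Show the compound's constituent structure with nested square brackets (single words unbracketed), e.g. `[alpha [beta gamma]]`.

[[forest [village jade]] gate]

Whole compound: head "gate", modifier "forest village jade".
"forest village jade" → head "jade" (specifically "village jade"), modifier "forest".
"village jade" → head "jade", modifier "village".
Assembled: [[forest [village jade]] gate].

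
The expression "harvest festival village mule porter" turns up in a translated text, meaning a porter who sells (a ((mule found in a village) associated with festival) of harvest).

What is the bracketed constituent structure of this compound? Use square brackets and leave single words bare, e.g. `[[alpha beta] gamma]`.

At the top level: head "porter"; modifier "harvest festival village mule".
Inside "harvest festival village mule": head "mule" (specifically "festival village mule"), modifier "harvest".
Inside "festival village mule": head "mule" (specifically "village mule"), modifier "festival".
Inside "village mule": head "mule", modifier "village".
So the structure is [[harvest [festival [village mule]]] porter].

[[harvest [festival [village mule]]] porter]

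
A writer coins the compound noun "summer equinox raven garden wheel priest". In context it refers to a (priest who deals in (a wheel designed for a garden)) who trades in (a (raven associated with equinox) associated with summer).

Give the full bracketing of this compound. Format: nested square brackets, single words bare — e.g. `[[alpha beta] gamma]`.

Whole compound: head "priest" (specifically "garden wheel priest"), modifier "summer equinox raven".
Within "summer equinox raven", the head is "raven" (specifically "equinox raven") and the modifier is "summer".
Within "equinox raven", the head is "raven" and the modifier is "equinox".
Within "garden wheel priest", the head is "priest" and the modifier is "garden wheel".
Within "garden wheel", the head is "wheel" and the modifier is "garden".
So the structure is [[summer [equinox raven]] [[garden wheel] priest]].

[[summer [equinox raven]] [[garden wheel] priest]]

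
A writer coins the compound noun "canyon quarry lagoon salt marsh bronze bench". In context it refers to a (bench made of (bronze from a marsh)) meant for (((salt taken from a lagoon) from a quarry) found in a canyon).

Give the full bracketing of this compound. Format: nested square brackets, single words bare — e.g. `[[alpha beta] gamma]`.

Overall it is a kind of bench (specifically "marsh bronze bench"); the modifier is "canyon quarry lagoon salt".
"canyon quarry lagoon salt" → head "salt" (specifically "quarry lagoon salt"), modifier "canyon".
"quarry lagoon salt" → head "salt" (specifically "lagoon salt"), modifier "quarry".
"lagoon salt" → head "salt", modifier "lagoon".
"marsh bronze bench" → head "bench", modifier "marsh bronze".
"marsh bronze" → head "bronze", modifier "marsh".
Assembled: [[canyon [quarry [lagoon salt]]] [[marsh bronze] bench]].

[[canyon [quarry [lagoon salt]]] [[marsh bronze] bench]]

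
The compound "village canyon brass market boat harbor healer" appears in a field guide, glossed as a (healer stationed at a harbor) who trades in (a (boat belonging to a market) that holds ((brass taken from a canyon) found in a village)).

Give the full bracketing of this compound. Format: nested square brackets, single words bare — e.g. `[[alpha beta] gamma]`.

[[[village [canyon brass]] [market boat]] [harbor healer]]

At the top level: head "healer" (specifically "harbor healer"); modifier "village canyon brass market boat".
Within "village canyon brass market boat", the head is "boat" (specifically "market boat") and the modifier is "village canyon brass".
Within "village canyon brass", the head is "brass" (specifically "canyon brass") and the modifier is "village".
Within "canyon brass", the head is "brass" and the modifier is "canyon".
Within "market boat", the head is "boat" and the modifier is "market".
Within "harbor healer", the head is "healer" and the modifier is "harbor".
Assembled: [[[village [canyon brass]] [market boat]] [harbor healer]].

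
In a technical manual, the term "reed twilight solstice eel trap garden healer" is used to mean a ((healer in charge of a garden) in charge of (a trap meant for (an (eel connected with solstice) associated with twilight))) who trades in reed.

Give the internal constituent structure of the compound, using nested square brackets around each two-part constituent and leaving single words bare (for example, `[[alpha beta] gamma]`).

At the top level: head "healer" (specifically "twilight solstice eel trap garden healer"); modifier "reed".
"twilight solstice eel trap garden healer" → head "healer" (specifically "garden healer"), modifier "twilight solstice eel trap".
"twilight solstice eel trap" → head "trap", modifier "twilight solstice eel".
"twilight solstice eel" → head "eel" (specifically "solstice eel"), modifier "twilight".
"solstice eel" → head "eel", modifier "solstice".
"garden healer" → head "healer", modifier "garden".
Putting it together: [reed [[[twilight [solstice eel]] trap] [garden healer]]].

[reed [[[twilight [solstice eel]] trap] [garden healer]]]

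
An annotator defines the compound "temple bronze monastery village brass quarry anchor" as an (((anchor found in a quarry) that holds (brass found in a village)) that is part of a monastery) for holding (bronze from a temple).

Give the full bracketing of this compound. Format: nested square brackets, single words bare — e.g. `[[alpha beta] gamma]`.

At the top level: head "anchor" (specifically "monastery village brass quarry anchor"); modifier "temple bronze".
Within "temple bronze", the head is "bronze" and the modifier is "temple".
Within "monastery village brass quarry anchor", the head is "anchor" (specifically "village brass quarry anchor") and the modifier is "monastery".
Within "village brass quarry anchor", the head is "anchor" (specifically "quarry anchor") and the modifier is "village brass".
Within "village brass", the head is "brass" and the modifier is "village".
Within "quarry anchor", the head is "anchor" and the modifier is "quarry".
So the structure is [[temple bronze] [monastery [[village brass] [quarry anchor]]]].

[[temple bronze] [monastery [[village brass] [quarry anchor]]]]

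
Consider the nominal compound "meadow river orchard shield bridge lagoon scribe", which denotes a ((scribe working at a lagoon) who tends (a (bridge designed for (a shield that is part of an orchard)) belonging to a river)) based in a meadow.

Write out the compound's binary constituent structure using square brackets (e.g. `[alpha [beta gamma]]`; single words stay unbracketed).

[meadow [[river [[orchard shield] bridge]] [lagoon scribe]]]

Whole compound: head "scribe" (specifically "river orchard shield bridge lagoon scribe"), modifier "meadow".
Inside "river orchard shield bridge lagoon scribe": head "scribe" (specifically "lagoon scribe"), modifier "river orchard shield bridge".
Inside "river orchard shield bridge": head "bridge" (specifically "orchard shield bridge"), modifier "river".
Inside "orchard shield bridge": head "bridge", modifier "orchard shield".
Inside "orchard shield": head "shield", modifier "orchard".
Inside "lagoon scribe": head "scribe", modifier "lagoon".
Putting it together: [meadow [[river [[orchard shield] bridge]] [lagoon scribe]]].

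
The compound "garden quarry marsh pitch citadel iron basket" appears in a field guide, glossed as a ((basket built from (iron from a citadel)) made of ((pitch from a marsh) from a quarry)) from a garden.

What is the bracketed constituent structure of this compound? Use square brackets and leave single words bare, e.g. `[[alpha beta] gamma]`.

[garden [[quarry [marsh pitch]] [[citadel iron] basket]]]

Overall it is a kind of basket (specifically "quarry marsh pitch citadel iron basket"); the modifier is "garden".
Within "quarry marsh pitch citadel iron basket", the head is "basket" (specifically "citadel iron basket") and the modifier is "quarry marsh pitch".
Within "quarry marsh pitch", the head is "pitch" (specifically "marsh pitch") and the modifier is "quarry".
Within "marsh pitch", the head is "pitch" and the modifier is "marsh".
Within "citadel iron basket", the head is "basket" and the modifier is "citadel iron".
Within "citadel iron", the head is "iron" and the modifier is "citadel".
Assembled: [garden [[quarry [marsh pitch]] [[citadel iron] basket]]].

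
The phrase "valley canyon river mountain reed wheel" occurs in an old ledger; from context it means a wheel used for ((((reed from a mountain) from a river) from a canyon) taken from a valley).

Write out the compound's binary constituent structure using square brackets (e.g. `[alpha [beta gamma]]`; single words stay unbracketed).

At the top level: head "wheel"; modifier "valley canyon river mountain reed".
"valley canyon river mountain reed" → head "reed" (specifically "canyon river mountain reed"), modifier "valley".
"canyon river mountain reed" → head "reed" (specifically "river mountain reed"), modifier "canyon".
"river mountain reed" → head "reed" (specifically "mountain reed"), modifier "river".
"mountain reed" → head "reed", modifier "mountain".
Putting it together: [[valley [canyon [river [mountain reed]]]] wheel].

[[valley [canyon [river [mountain reed]]]] wheel]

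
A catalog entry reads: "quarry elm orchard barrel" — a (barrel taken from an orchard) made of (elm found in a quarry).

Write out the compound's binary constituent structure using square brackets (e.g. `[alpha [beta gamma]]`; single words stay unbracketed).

The outermost head in the paraphrase is "barrel" (specifically "orchard barrel"), modified by "quarry elm".
Within "quarry elm", the head is "elm" and the modifier is "quarry".
Within "orchard barrel", the head is "barrel" and the modifier is "orchard".
Putting it together: [[quarry elm] [orchard barrel]].

[[quarry elm] [orchard barrel]]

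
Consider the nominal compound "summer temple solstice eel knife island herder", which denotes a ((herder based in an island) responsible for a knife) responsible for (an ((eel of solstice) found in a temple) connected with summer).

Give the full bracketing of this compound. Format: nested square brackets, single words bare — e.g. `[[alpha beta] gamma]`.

[[summer [temple [solstice eel]]] [knife [island herder]]]

The outermost head in the paraphrase is "herder" (specifically "knife island herder"), modified by "summer temple solstice eel".
Inside "summer temple solstice eel": head "eel" (specifically "temple solstice eel"), modifier "summer".
Inside "temple solstice eel": head "eel" (specifically "solstice eel"), modifier "temple".
Inside "solstice eel": head "eel", modifier "solstice".
Inside "knife island herder": head "herder" (specifically "island herder"), modifier "knife".
Inside "island herder": head "herder", modifier "island".
Assembled: [[summer [temple [solstice eel]]] [knife [island herder]]].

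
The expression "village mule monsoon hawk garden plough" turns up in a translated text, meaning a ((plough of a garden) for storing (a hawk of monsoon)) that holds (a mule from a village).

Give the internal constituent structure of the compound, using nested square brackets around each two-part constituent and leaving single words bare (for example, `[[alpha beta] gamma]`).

Whole compound: head "plough" (specifically "monsoon hawk garden plough"), modifier "village mule".
"village mule" → head "mule", modifier "village".
"monsoon hawk garden plough" → head "plough" (specifically "garden plough"), modifier "monsoon hawk".
"monsoon hawk" → head "hawk", modifier "monsoon".
"garden plough" → head "plough", modifier "garden".
So the structure is [[village mule] [[monsoon hawk] [garden plough]]].

[[village mule] [[monsoon hawk] [garden plough]]]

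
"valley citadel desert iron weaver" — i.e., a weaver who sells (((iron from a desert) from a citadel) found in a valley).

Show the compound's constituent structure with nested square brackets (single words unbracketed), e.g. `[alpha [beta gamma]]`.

At the top level: head "weaver"; modifier "valley citadel desert iron".
"valley citadel desert iron" → head "iron" (specifically "citadel desert iron"), modifier "valley".
"citadel desert iron" → head "iron" (specifically "desert iron"), modifier "citadel".
"desert iron" → head "iron", modifier "desert".
Assembled: [[valley [citadel [desert iron]]] weaver].

[[valley [citadel [desert iron]]] weaver]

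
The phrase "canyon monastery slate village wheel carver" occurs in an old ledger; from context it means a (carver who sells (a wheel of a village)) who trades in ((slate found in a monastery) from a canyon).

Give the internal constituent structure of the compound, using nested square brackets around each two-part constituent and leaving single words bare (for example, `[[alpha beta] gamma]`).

[[canyon [monastery slate]] [[village wheel] carver]]

At the top level: head "carver" (specifically "village wheel carver"); modifier "canyon monastery slate".
"canyon monastery slate" → head "slate" (specifically "monastery slate"), modifier "canyon".
"monastery slate" → head "slate", modifier "monastery".
"village wheel carver" → head "carver", modifier "village wheel".
"village wheel" → head "wheel", modifier "village".
Putting it together: [[canyon [monastery slate]] [[village wheel] carver]].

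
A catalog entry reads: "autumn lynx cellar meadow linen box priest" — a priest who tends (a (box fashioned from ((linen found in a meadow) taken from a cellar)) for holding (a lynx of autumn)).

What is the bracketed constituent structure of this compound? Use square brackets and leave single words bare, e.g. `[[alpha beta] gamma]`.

Overall it is a kind of priest; the modifier is "autumn lynx cellar meadow linen box".
Inside "autumn lynx cellar meadow linen box": head "box" (specifically "cellar meadow linen box"), modifier "autumn lynx".
Inside "autumn lynx": head "lynx", modifier "autumn".
Inside "cellar meadow linen box": head "box", modifier "cellar meadow linen".
Inside "cellar meadow linen": head "linen" (specifically "meadow linen"), modifier "cellar".
Inside "meadow linen": head "linen", modifier "meadow".
So the structure is [[[autumn lynx] [[cellar [meadow linen]] box]] priest].

[[[autumn lynx] [[cellar [meadow linen]] box]] priest]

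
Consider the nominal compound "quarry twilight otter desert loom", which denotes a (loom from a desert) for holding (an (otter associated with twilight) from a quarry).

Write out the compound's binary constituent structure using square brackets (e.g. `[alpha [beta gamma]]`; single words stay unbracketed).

[[quarry [twilight otter]] [desert loom]]

At the top level: head "loom" (specifically "desert loom"); modifier "quarry twilight otter".
"quarry twilight otter" → head "otter" (specifically "twilight otter"), modifier "quarry".
"twilight otter" → head "otter", modifier "twilight".
"desert loom" → head "loom", modifier "desert".
So the structure is [[quarry [twilight otter]] [desert loom]].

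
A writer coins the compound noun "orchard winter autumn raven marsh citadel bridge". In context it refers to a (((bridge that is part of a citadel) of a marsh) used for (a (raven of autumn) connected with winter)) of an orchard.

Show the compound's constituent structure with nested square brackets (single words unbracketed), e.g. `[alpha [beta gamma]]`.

[orchard [[winter [autumn raven]] [marsh [citadel bridge]]]]

Overall it is a kind of bridge (specifically "winter autumn raven marsh citadel bridge"); the modifier is "orchard".
Within "winter autumn raven marsh citadel bridge", the head is "bridge" (specifically "marsh citadel bridge") and the modifier is "winter autumn raven".
Within "winter autumn raven", the head is "raven" (specifically "autumn raven") and the modifier is "winter".
Within "autumn raven", the head is "raven" and the modifier is "autumn".
Within "marsh citadel bridge", the head is "bridge" (specifically "citadel bridge") and the modifier is "marsh".
Within "citadel bridge", the head is "bridge" and the modifier is "citadel".
So the structure is [orchard [[winter [autumn raven]] [marsh [citadel bridge]]]].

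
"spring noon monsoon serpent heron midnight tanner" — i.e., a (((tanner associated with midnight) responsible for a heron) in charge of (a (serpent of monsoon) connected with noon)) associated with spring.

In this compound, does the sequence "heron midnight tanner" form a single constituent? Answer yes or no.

yes

The paraphrase groups the words so that "heron midnight tanner" is one unit: it corresponds to a single parenthesized sub-phrase.
The full structure is [spring [[noon [monsoon serpent]] [heron [midnight tanner]]]], in which [heron midnight tanner] is a constituent.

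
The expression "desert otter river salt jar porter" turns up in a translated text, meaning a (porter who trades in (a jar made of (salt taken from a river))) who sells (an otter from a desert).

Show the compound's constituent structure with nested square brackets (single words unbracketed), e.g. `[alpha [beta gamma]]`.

The outermost head in the paraphrase is "porter" (specifically "river salt jar porter"), modified by "desert otter".
Inside "desert otter": head "otter", modifier "desert".
Inside "river salt jar porter": head "porter", modifier "river salt jar".
Inside "river salt jar": head "jar", modifier "river salt".
Inside "river salt": head "salt", modifier "river".
Assembled: [[desert otter] [[[river salt] jar] porter]].

[[desert otter] [[[river salt] jar] porter]]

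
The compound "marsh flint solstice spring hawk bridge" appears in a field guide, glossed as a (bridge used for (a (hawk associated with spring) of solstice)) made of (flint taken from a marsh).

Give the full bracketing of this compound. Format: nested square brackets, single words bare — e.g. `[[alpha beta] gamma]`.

At the top level: head "bridge" (specifically "solstice spring hawk bridge"); modifier "marsh flint".
Within "marsh flint", the head is "flint" and the modifier is "marsh".
Within "solstice spring hawk bridge", the head is "bridge" and the modifier is "solstice spring hawk".
Within "solstice spring hawk", the head is "hawk" (specifically "spring hawk") and the modifier is "solstice".
Within "spring hawk", the head is "hawk" and the modifier is "spring".
Assembled: [[marsh flint] [[solstice [spring hawk]] bridge]].

[[marsh flint] [[solstice [spring hawk]] bridge]]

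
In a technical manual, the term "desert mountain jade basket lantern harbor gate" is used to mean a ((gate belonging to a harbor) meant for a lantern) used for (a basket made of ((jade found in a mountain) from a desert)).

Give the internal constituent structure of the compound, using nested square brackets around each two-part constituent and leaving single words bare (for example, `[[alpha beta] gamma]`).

Overall it is a kind of gate (specifically "lantern harbor gate"); the modifier is "desert mountain jade basket".
Within "desert mountain jade basket", the head is "basket" and the modifier is "desert mountain jade".
Within "desert mountain jade", the head is "jade" (specifically "mountain jade") and the modifier is "desert".
Within "mountain jade", the head is "jade" and the modifier is "mountain".
Within "lantern harbor gate", the head is "gate" (specifically "harbor gate") and the modifier is "lantern".
Within "harbor gate", the head is "gate" and the modifier is "harbor".
Putting it together: [[[desert [mountain jade]] basket] [lantern [harbor gate]]].

[[[desert [mountain jade]] basket] [lantern [harbor gate]]]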